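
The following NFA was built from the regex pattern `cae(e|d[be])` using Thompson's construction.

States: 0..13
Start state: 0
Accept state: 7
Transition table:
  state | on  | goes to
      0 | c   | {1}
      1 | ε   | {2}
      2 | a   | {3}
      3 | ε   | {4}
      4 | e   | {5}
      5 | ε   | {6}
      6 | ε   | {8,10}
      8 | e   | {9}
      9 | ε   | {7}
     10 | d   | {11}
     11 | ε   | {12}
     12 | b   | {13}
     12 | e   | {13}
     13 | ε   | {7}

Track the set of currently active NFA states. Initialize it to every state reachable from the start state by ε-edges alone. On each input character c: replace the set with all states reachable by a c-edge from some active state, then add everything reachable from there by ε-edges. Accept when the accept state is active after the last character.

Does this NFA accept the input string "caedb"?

S₀ = ε-closure({0}) = {0}
'c' @ 1: {1,2}
'a' @ 2: {3,4}
'e' @ 3: {5,6,8,10}
'd' @ 4: {11,12}
'b' @ 5: {7,13}  [accepting]
end set {7,13} — state 7 in

Answer: ACCEPT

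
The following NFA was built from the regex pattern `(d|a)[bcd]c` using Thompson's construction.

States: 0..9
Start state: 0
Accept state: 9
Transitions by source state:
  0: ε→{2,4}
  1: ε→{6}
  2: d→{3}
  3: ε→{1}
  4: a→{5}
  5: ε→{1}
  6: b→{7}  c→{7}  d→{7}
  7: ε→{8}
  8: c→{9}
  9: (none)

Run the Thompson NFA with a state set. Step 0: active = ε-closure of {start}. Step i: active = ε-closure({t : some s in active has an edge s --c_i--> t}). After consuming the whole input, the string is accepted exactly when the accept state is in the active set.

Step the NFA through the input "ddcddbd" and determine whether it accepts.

start: ε-closure({0}) = {0,2,4}
'd' @ 1: {1,3,6}
'd' @ 2: {7,8}
'c' @ 3: {9}  [accepting]
'd' @ 4: {}  — dead — no transitions
rest 'dbd' ignored (set empty)
after full input: {}  (accept=9 not in)

Answer: REJECT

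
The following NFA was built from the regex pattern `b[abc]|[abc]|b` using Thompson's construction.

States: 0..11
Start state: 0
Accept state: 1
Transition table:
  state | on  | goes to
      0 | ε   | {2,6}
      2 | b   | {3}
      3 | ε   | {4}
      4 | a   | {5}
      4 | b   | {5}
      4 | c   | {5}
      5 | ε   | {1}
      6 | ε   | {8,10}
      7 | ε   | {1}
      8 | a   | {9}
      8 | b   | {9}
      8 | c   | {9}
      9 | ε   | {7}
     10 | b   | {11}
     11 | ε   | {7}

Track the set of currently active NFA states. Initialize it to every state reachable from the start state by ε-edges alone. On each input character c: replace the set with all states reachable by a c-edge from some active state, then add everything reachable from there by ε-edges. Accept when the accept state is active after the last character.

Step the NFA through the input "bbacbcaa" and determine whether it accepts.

Answer: REJECT

Steps:
start: ε-closure({0}) = {0,2,6,8,10}
'b' @ 1: {1,3,4,7,9,11}  [accepting]
'b' @ 2: {1,5}  [accepting]
'a' @ 3: {}  — state set empty
rest 'cbcaa' ignored (set empty)
after full input: {}  (accept=1 not in)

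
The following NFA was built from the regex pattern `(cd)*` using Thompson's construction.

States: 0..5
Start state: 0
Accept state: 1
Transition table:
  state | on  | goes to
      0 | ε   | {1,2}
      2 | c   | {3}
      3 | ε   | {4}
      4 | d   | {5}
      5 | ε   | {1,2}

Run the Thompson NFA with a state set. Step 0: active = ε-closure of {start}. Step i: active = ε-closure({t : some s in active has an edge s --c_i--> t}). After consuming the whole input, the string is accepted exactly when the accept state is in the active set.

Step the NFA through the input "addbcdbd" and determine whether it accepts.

initial (ε-close {0}): {0,1,2}
'a' @ 1: {}  — dead — no transitions
rest 'ddbcdbd' ignored (set empty)
final: {}; accept 1 not in set

Answer: REJECT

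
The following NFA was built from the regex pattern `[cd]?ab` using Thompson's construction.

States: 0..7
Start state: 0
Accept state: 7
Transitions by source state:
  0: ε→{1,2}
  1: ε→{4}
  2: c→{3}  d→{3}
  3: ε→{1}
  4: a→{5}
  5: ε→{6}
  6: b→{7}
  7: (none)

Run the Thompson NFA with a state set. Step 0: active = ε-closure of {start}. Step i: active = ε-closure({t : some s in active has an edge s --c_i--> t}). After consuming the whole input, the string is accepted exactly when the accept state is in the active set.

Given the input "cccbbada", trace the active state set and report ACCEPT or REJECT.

start: ε-closure({0}) = {0,1,2,4}
'c' @ 1: {1,3,4}
'c' @ 2: {}  — state set empty
rest 'cbbada' ignored (set empty)
end set {} — state 7 not in

Answer: REJECT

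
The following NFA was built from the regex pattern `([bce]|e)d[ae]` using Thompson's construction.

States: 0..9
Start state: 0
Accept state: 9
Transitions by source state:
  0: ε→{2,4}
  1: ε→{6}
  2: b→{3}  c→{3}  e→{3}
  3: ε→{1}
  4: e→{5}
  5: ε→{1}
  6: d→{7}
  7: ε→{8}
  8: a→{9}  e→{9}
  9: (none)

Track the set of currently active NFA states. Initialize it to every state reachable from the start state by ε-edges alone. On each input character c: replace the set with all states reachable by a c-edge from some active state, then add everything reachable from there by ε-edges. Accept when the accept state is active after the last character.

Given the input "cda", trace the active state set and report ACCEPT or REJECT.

Answer: ACCEPT

Steps:
initial (ε-close {0}): {0,2,4}
'c' @ 1: {1,3,6}
'd' @ 2: {7,8}
'a' @ 3: {9}  ✓accept
final: {9}; accept 9 in set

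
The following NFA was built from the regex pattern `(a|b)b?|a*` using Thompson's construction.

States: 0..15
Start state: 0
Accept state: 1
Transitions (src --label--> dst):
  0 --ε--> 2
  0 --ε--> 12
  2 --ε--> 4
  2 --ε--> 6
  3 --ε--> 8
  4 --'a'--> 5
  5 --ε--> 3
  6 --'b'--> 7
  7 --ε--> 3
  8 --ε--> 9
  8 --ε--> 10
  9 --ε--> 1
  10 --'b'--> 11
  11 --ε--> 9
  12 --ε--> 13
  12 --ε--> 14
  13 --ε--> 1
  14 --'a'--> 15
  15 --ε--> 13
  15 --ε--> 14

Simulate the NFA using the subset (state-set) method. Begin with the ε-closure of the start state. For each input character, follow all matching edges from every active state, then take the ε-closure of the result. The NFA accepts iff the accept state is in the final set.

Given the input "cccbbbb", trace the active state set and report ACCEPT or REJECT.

start: ε-closure({0}) = {0,1,2,4,6,12,13,14}
'c' @ 1: {}  — state set empty
rest 'ccbbbb' ignored (set empty)
end set {} — state 1 not in

Answer: REJECT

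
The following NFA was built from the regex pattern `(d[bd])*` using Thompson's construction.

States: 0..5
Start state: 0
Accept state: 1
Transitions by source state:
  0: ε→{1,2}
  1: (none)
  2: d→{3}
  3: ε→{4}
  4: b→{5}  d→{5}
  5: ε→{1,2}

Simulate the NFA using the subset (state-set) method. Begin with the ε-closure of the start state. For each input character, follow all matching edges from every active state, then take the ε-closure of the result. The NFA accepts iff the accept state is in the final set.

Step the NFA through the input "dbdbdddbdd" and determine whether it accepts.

Answer: ACCEPT

Derivation:
initial (ε-close {0}): {0,1,2}
'd' @ 1: {3,4}
'b' @ 2: {1,2,5}  [accepting]
'd' @ 3: {3,4}
'b' @ 4: {1,2,5}  [accepting]
'd' @ 5: {3,4}
'd' @ 6: {1,2,5}  [accepting]
'd' @ 7: {3,4}
'b' @ 8: {1,2,5}  [accepting]
'd' @ 9: {3,4}
'd' @ 10: {1,2,5}  [accepting]
end set {1,2,5} — state 1 in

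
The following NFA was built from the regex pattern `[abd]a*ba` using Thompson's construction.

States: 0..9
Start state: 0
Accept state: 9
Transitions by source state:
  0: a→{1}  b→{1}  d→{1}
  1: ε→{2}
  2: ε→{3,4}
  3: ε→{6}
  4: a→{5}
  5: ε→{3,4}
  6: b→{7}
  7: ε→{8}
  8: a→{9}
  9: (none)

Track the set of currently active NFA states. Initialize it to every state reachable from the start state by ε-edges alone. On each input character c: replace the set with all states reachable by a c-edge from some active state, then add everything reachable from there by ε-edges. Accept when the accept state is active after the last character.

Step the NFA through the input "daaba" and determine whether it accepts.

Answer: ACCEPT

Derivation:
start: ε-closure({0}) = {0}
'd' @ 1: {1,2,3,4,6}
'a' @ 2: {3,4,5,6}
'a' @ 3: {3,4,5,6}
'b' @ 4: {7,8}
'a' @ 5: {9}  [accepting]
end set {9} — state 9 in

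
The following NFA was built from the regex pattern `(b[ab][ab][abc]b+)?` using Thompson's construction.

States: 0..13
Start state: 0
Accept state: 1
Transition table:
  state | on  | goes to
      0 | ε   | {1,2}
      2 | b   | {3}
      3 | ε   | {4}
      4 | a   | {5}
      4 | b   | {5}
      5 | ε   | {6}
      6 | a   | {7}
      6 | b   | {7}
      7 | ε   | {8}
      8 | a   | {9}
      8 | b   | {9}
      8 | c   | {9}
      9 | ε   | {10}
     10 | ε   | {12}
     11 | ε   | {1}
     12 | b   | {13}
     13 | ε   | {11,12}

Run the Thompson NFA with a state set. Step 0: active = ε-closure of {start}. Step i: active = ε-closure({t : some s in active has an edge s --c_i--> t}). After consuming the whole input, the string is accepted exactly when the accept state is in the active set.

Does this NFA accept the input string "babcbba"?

Answer: REJECT

Trace:
initial (ε-close {0}): {0,1,2}
'b' @ 1: {3,4}
'a' @ 2: {5,6}
'b' @ 3: {7,8}
'c' @ 4: {9,10,12}
'b' @ 5: {1,11,12,13}  [accepting]
'b' @ 6: {1,11,12,13}  [accepting]
'a' @ 7: {}  — state set empty
final: {}; accept 1 not in set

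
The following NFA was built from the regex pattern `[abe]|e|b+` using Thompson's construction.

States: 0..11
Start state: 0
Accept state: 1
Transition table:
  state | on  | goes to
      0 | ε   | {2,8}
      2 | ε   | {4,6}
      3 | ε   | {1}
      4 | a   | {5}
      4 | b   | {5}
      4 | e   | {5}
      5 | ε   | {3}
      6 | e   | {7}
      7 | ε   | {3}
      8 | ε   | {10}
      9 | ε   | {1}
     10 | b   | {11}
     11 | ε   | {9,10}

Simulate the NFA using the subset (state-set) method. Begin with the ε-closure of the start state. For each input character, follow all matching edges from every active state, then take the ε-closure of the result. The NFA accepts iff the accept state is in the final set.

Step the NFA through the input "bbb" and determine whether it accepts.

initial (ε-close {0}): {0,2,4,6,8,10}
'b' @ 1: {1,3,5,9,10,11}  [accepting]
'b' @ 2: {1,9,10,11}  [accepting]
'b' @ 3: {1,9,10,11}  [accepting]
end set {1,9,10,11} — state 1 in

Answer: ACCEPT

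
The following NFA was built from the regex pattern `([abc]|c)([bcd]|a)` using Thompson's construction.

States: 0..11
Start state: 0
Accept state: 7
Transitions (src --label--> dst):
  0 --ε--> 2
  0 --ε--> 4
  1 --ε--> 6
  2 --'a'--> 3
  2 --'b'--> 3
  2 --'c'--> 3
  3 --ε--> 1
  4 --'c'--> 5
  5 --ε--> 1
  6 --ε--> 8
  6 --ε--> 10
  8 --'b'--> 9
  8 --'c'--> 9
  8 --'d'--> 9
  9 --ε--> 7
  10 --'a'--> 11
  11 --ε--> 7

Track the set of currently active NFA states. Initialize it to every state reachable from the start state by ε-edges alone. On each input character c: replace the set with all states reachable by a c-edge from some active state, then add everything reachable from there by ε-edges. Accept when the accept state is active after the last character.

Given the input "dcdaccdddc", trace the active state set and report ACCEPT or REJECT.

Answer: REJECT

Steps:
S₀ = ε-closure({0}) = {0,2,4}
'd' @ 1: {}  — dead — no transitions
rest 'cdaccdddc' ignored (set empty)
after full input: {}  (accept=7 not in)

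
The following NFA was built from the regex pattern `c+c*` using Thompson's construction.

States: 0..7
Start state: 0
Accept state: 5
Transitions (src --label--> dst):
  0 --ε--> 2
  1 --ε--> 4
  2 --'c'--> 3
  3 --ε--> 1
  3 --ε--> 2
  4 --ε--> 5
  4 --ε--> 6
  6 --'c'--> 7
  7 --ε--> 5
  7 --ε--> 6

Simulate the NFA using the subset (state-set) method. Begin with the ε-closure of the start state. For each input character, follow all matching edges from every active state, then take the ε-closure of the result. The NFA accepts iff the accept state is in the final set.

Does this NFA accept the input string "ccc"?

S₀ = ε-closure({0}) = {0,2}
'c' @ 1: {1,2,3,4,5,6}  ✓accept
'c' @ 2: {1,2,3,4,5,6,7}  ✓accept
'c' @ 3: {1,2,3,4,5,6,7}  ✓accept
after full input: {1,2,3,4,5,6,7}  (accept=5 in)

Answer: ACCEPT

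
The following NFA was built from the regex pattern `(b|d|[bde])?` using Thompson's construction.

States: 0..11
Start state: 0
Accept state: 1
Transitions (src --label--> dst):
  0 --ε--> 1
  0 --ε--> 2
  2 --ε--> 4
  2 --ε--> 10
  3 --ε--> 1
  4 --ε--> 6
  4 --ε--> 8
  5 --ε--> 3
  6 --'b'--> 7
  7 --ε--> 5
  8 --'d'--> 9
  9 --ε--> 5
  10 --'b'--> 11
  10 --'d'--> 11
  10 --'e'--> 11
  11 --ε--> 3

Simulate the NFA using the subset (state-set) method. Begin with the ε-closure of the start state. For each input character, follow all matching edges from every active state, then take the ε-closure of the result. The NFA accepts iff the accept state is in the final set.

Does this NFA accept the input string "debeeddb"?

Answer: REJECT

Trace:
initial (ε-close {0}): {0,1,2,4,6,8,10}
'd' @ 1: {1,3,5,9,11}  (accept∈set)
'e' @ 2: {}  — no active states
rest 'beeddb' ignored (set empty)
end set {} — state 1 not in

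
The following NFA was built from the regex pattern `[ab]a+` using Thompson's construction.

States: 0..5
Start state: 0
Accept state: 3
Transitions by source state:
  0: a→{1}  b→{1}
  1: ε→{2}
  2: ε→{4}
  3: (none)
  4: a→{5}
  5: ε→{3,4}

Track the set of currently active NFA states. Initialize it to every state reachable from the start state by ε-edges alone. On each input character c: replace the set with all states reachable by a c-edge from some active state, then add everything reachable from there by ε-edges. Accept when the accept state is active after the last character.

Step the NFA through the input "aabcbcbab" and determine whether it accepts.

Answer: REJECT

Steps:
initial (ε-close {0}): {0}
'a' @ 1: {1,2,4}
'a' @ 2: {3,4,5}  ✓accept
'b' @ 3: {}  — no active states
rest 'cbcbab' ignored (set empty)
end set {} — state 3 not in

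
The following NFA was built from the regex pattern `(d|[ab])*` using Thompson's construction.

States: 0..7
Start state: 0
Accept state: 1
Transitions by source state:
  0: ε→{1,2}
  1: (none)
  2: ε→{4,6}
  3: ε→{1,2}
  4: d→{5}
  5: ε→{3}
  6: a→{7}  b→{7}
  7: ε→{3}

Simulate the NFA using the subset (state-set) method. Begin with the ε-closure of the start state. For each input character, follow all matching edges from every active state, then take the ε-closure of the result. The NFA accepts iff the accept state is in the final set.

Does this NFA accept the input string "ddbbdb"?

start: ε-closure({0}) = {0,1,2,4,6}
'd' @ 1: {1,2,3,4,5,6}  ✓accept
'd' @ 2: {1,2,3,4,5,6}  ✓accept
'b' @ 3: {1,2,3,4,6,7}  ✓accept
'b' @ 4: {1,2,3,4,6,7}  ✓accept
'd' @ 5: {1,2,3,4,5,6}  ✓accept
'b' @ 6: {1,2,3,4,6,7}  ✓accept
end set {1,2,3,4,6,7} — state 1 in

Answer: ACCEPT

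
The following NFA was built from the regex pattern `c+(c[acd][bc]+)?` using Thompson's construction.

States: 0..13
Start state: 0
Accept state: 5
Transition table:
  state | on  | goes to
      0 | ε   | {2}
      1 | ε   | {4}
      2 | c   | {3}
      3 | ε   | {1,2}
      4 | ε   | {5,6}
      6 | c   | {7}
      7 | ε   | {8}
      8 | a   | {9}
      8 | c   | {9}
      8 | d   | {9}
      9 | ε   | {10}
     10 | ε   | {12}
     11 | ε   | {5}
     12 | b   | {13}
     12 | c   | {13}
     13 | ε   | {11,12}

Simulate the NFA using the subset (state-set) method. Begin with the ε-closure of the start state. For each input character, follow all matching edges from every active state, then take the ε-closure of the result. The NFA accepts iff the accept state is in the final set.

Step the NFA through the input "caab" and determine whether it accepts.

Answer: REJECT

Derivation:
start: ε-closure({0}) = {0,2}
'c' @ 1: {1,2,3,4,5,6}  [accepting]
'a' @ 2: {}  — state set empty
rest 'ab' ignored (set empty)
after full input: {}  (accept=5 not in)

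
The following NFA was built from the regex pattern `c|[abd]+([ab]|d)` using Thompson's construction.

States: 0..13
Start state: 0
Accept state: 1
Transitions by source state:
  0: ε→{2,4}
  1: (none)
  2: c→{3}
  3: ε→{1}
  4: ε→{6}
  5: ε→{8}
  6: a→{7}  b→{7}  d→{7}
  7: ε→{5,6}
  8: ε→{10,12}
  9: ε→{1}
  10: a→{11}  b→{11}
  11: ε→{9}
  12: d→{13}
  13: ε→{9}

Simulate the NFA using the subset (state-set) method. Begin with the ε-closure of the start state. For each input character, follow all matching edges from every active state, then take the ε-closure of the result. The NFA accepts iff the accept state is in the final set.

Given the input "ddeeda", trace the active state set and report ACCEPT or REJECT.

initial (ε-close {0}): {0,2,4,6}
'd' @ 1: {5,6,7,8,10,12}
'd' @ 2: {1,5,6,7,8,9,10,12,13}  (accept∈set)
'e' @ 3: {}  — state set empty
rest 'eda' ignored (set empty)
end set {} — state 1 not in

Answer: REJECT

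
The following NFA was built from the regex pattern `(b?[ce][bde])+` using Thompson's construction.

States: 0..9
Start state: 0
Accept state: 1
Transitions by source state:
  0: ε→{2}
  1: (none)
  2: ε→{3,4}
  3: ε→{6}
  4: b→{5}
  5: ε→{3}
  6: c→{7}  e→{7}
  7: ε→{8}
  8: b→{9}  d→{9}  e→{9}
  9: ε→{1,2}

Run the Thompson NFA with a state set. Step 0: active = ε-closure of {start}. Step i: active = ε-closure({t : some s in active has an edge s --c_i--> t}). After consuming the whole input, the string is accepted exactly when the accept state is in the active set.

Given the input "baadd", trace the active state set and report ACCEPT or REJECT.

S₀ = ε-closure({0}) = {0,2,3,4,6}
'b' @ 1: {3,5,6}
'a' @ 2: {}  — no active states
rest 'add' ignored (set empty)
after full input: {}  (accept=1 not in)

Answer: REJECT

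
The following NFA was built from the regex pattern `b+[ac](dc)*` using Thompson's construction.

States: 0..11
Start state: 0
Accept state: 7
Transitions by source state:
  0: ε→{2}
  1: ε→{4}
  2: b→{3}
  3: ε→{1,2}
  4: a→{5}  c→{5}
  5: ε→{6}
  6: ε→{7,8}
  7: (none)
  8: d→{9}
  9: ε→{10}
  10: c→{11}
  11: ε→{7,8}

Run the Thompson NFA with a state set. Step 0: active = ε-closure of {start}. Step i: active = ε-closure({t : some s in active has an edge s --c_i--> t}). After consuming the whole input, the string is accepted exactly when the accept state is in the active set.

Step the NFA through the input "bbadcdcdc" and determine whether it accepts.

Answer: ACCEPT

Trace:
initial (ε-close {0}): {0,2}
'b' @ 1: {1,2,3,4}
'b' @ 2: {1,2,3,4}
'a' @ 3: {5,6,7,8}  ✓accept
'd' @ 4: {9,10}
'c' @ 5: {7,8,11}  ✓accept
'd' @ 6: {9,10}
'c' @ 7: {7,8,11}  ✓accept
'd' @ 8: {9,10}
'c' @ 9: {7,8,11}  ✓accept
after full input: {7,8,11}  (accept=7 in)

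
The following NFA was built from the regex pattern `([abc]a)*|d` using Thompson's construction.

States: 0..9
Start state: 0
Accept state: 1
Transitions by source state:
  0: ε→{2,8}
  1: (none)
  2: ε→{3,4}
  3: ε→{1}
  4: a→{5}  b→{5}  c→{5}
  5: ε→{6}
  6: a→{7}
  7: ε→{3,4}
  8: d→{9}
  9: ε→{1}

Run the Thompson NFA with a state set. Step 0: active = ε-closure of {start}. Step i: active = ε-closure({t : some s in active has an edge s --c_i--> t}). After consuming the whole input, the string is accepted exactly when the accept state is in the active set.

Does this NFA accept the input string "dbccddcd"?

Answer: REJECT

Steps:
start: ε-closure({0}) = {0,1,2,3,4,8}
'd' @ 1: {1,9}  (accept∈set)
'b' @ 2: {}  — state set empty
rest 'ccddcd' ignored (set empty)
end set {} — state 1 not in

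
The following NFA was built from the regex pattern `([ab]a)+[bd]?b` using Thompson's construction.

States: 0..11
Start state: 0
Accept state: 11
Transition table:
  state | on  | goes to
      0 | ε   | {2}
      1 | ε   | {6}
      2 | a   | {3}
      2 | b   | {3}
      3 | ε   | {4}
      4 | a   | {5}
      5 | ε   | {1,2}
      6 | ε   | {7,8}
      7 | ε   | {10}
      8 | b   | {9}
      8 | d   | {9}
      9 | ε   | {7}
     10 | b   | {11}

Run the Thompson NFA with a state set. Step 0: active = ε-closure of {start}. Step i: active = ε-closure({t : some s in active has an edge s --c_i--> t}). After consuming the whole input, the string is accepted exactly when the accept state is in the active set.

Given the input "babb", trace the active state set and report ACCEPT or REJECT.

Answer: ACCEPT

Trace:
initial (ε-close {0}): {0,2}
'b' @ 1: {3,4}
'a' @ 2: {1,2,5,6,7,8,10}
'b' @ 3: {3,4,7,9,10,11}  ✓accept
'b' @ 4: {11}  ✓accept
final: {11}; accept 11 in set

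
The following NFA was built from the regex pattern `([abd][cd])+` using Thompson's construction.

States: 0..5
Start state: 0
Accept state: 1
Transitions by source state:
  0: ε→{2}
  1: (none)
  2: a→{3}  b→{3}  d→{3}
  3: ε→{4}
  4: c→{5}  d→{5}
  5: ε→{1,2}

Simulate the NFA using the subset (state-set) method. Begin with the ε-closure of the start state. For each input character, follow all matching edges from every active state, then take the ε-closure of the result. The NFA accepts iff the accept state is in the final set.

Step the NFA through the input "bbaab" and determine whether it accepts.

initial (ε-close {0}): {0,2}
'b' @ 1: {3,4}
'b' @ 2: {}  — no active states
rest 'aab' ignored (set empty)
final: {}; accept 1 not in set

Answer: REJECT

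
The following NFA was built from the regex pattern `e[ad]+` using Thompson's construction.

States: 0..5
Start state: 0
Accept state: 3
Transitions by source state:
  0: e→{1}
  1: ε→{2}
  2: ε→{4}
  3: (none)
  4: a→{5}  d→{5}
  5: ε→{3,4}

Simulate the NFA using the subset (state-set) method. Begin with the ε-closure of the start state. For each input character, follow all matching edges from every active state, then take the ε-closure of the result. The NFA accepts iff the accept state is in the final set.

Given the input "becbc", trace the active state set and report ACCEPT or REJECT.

Answer: REJECT

Steps:
initial (ε-close {0}): {0}
'b' @ 1: {}  — no active states
rest 'ecbc' ignored (set empty)
after full input: {}  (accept=3 not in)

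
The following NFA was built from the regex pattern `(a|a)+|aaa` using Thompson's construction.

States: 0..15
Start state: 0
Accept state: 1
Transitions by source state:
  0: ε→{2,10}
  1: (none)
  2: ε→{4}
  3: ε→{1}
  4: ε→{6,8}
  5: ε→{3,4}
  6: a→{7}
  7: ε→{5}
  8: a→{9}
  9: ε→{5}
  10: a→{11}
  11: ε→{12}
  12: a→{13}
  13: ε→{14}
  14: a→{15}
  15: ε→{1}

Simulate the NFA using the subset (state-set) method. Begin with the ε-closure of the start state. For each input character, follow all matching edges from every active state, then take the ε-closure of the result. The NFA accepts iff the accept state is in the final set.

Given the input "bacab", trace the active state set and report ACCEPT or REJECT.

initial (ε-close {0}): {0,2,4,6,8,10}
'b' @ 1: {}  — state set empty
rest 'acab' ignored (set empty)
after full input: {}  (accept=1 not in)

Answer: REJECT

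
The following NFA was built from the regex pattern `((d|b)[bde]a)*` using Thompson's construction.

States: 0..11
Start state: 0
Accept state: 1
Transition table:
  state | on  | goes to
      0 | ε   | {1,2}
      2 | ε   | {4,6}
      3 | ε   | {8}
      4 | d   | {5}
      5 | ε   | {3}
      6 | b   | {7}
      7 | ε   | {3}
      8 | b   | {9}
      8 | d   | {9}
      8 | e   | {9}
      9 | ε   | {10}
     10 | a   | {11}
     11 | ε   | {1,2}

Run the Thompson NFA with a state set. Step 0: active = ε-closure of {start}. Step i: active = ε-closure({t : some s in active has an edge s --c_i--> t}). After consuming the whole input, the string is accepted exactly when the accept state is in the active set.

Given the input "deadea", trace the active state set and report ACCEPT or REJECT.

initial (ε-close {0}): {0,1,2,4,6}
'd' @ 1: {3,5,8}
'e' @ 2: {9,10}
'a' @ 3: {1,2,4,6,11}  [accepting]
'd' @ 4: {3,5,8}
'e' @ 5: {9,10}
'a' @ 6: {1,2,4,6,11}  [accepting]
end set {1,2,4,6,11} — state 1 in

Answer: ACCEPT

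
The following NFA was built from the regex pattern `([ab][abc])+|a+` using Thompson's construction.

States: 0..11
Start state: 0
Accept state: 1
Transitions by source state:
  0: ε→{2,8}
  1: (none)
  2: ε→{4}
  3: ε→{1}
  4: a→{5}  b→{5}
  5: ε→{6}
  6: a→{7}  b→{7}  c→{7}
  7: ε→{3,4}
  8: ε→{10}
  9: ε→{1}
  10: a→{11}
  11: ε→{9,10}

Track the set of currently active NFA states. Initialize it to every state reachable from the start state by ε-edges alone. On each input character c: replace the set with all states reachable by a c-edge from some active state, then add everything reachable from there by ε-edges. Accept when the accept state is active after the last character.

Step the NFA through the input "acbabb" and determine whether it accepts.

S₀ = ε-closure({0}) = {0,2,4,8,10}
'a' @ 1: {1,5,6,9,10,11}  (accept∈set)
'c' @ 2: {1,3,4,7}  (accept∈set)
'b' @ 3: {5,6}
'a' @ 4: {1,3,4,7}  (accept∈set)
'b' @ 5: {5,6}
'b' @ 6: {1,3,4,7}  (accept∈set)
final: {1,3,4,7}; accept 1 in set

Answer: ACCEPT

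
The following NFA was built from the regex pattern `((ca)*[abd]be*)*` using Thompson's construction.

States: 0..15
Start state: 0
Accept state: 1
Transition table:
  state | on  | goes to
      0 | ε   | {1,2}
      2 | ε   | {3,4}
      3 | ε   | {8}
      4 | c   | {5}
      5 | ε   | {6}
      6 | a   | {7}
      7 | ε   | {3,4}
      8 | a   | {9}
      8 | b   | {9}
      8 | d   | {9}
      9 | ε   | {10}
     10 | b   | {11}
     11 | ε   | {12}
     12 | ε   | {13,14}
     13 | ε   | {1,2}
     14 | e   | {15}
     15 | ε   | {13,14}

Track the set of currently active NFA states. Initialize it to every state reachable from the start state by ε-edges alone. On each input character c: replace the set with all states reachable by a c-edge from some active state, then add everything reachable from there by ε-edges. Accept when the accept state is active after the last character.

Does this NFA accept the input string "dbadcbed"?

Answer: REJECT

Steps:
start: ε-closure({0}) = {0,1,2,3,4,8}
'd' @ 1: {9,10}
'b' @ 2: {1,2,3,4,8,11,12,13,14}  (accept∈set)
'a' @ 3: {9,10}
'd' @ 4: {}  — no active states
rest 'cbed' ignored (set empty)
final: {}; accept 1 not in set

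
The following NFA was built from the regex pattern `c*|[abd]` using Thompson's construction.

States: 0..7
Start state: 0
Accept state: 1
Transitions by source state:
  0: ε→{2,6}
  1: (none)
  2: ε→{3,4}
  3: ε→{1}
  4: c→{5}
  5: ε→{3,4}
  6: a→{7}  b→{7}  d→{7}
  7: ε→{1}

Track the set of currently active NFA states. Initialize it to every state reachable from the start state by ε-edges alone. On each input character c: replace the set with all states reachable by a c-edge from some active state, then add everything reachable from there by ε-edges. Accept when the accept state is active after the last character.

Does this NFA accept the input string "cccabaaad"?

Answer: REJECT

Derivation:
start: ε-closure({0}) = {0,1,2,3,4,6}
'c' @ 1: {1,3,4,5}  [accepting]
'c' @ 2: {1,3,4,5}  [accepting]
'c' @ 3: {1,3,4,5}  [accepting]
'a' @ 4: {}  — state set empty
rest 'baaad' ignored (set empty)
final: {}; accept 1 not in set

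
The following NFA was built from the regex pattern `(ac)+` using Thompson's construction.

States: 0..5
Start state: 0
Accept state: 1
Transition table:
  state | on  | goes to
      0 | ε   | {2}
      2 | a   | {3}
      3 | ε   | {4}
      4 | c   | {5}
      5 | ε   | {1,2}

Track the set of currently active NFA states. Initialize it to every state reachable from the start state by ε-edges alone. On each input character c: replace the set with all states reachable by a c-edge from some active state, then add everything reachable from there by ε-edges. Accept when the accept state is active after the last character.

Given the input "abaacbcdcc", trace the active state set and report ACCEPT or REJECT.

S₀ = ε-closure({0}) = {0,2}
'a' @ 1: {3,4}
'b' @ 2: {}  — dead — no transitions
rest 'aacbcdcc' ignored (set empty)
final: {}; accept 1 not in set

Answer: REJECT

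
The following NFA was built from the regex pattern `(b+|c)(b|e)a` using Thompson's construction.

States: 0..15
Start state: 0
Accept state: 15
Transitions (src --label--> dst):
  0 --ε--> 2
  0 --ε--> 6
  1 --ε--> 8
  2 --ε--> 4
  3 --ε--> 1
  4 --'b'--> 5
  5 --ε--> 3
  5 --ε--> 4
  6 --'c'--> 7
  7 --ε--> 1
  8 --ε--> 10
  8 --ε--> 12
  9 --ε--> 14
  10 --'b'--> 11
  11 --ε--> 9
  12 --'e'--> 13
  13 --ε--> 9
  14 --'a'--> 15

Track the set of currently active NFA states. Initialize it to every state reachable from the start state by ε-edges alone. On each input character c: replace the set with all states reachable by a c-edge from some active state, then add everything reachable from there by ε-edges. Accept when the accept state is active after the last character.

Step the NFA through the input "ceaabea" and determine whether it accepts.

Answer: REJECT

Trace:
initial (ε-close {0}): {0,2,4,6}
'c' @ 1: {1,7,8,10,12}
'e' @ 2: {9,13,14}
'a' @ 3: {15}  ✓accept
'a' @ 4: {}  — state set empty
rest 'bea' ignored (set empty)
end set {} — state 15 not in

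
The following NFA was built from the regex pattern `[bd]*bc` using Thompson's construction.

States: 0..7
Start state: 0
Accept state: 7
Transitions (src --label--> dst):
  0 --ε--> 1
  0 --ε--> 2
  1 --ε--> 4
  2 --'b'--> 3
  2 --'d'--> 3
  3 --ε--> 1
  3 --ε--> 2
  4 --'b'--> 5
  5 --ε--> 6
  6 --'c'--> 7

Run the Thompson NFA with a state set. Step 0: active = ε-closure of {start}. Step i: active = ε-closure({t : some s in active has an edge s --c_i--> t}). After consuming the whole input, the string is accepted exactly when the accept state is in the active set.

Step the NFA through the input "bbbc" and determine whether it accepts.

S₀ = ε-closure({0}) = {0,1,2,4}
'b' @ 1: {1,2,3,4,5,6}
'b' @ 2: {1,2,3,4,5,6}
'b' @ 3: {1,2,3,4,5,6}
'c' @ 4: {7}  ✓accept
final: {7}; accept 7 in set

Answer: ACCEPT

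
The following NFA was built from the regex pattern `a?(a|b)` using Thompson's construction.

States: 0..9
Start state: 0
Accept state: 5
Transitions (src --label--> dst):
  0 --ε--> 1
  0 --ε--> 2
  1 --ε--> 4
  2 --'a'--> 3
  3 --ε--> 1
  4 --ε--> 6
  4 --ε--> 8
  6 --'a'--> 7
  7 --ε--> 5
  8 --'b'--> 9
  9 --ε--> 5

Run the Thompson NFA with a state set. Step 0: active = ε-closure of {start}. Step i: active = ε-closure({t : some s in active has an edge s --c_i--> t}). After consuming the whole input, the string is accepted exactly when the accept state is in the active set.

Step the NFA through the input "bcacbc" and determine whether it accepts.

Answer: REJECT

Trace:
start: ε-closure({0}) = {0,1,2,4,6,8}
'b' @ 1: {5,9}  (accept∈set)
'c' @ 2: {}  — no active states
rest 'acbc' ignored (set empty)
end set {} — state 5 not in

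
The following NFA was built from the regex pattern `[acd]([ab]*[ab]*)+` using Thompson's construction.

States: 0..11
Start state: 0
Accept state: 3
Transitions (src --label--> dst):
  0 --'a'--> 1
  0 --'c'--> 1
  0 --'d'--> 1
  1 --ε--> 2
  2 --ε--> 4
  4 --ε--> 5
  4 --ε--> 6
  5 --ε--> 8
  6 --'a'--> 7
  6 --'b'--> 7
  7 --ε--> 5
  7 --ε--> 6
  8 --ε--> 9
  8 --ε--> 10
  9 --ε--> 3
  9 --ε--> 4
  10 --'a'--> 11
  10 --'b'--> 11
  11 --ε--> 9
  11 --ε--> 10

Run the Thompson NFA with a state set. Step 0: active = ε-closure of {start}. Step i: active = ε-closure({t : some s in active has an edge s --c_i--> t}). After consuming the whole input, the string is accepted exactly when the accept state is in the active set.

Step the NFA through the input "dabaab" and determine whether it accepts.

Answer: ACCEPT

Derivation:
S₀ = ε-closure({0}) = {0}
'd' @ 1: {1,2,3,4,5,6,8,9,10}  [accepting]
'a' @ 2: {3,4,5,6,7,8,9,10,11}  [accepting]
'b' @ 3: {3,4,5,6,7,8,9,10,11}  [accepting]
'a' @ 4: {3,4,5,6,7,8,9,10,11}  [accepting]
'a' @ 5: {3,4,5,6,7,8,9,10,11}  [accepting]
'b' @ 6: {3,4,5,6,7,8,9,10,11}  [accepting]
final: {3,4,5,6,7,8,9,10,11}; accept 3 in set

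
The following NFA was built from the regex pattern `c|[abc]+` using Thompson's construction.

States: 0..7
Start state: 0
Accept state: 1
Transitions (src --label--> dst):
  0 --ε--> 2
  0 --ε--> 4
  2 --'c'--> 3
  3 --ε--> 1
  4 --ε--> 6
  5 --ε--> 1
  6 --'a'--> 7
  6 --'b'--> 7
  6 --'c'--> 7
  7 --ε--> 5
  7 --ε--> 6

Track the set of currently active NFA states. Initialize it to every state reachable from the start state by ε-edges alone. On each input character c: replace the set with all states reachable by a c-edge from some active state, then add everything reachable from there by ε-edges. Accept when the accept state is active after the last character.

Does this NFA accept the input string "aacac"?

Answer: ACCEPT

Steps:
initial (ε-close {0}): {0,2,4,6}
'a' @ 1: {1,5,6,7}  [accepting]
'a' @ 2: {1,5,6,7}  [accepting]
'c' @ 3: {1,5,6,7}  [accepting]
'a' @ 4: {1,5,6,7}  [accepting]
'c' @ 5: {1,5,6,7}  [accepting]
end set {1,5,6,7} — state 1 in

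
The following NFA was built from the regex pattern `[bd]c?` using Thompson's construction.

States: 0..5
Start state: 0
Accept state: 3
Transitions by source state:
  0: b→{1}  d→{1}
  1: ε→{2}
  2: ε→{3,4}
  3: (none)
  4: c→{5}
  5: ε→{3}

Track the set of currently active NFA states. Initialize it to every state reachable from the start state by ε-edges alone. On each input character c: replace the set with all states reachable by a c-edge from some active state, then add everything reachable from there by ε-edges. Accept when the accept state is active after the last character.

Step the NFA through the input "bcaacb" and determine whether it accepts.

Answer: REJECT

Steps:
initial (ε-close {0}): {0}
'b' @ 1: {1,2,3,4}  (accept∈set)
'c' @ 2: {3,5}  (accept∈set)
'a' @ 3: {}  — state set empty
rest 'acb' ignored (set empty)
end set {} — state 3 not in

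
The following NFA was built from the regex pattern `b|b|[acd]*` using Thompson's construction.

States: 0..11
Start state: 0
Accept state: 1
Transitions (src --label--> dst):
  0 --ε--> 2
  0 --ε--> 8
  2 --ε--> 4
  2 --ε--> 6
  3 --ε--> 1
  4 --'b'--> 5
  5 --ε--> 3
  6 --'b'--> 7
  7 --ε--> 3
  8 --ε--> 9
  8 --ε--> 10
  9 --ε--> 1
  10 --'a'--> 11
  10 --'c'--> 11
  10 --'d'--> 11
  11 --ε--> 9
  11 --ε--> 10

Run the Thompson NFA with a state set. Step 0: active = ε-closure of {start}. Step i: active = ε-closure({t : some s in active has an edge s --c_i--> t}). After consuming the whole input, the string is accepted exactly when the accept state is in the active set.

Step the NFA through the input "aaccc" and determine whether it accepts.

Answer: ACCEPT

Trace:
S₀ = ε-closure({0}) = {0,1,2,4,6,8,9,10}
'a' @ 1: {1,9,10,11}  [accepting]
'a' @ 2: {1,9,10,11}  [accepting]
'c' @ 3: {1,9,10,11}  [accepting]
'c' @ 4: {1,9,10,11}  [accepting]
'c' @ 5: {1,9,10,11}  [accepting]
end set {1,9,10,11} — state 1 in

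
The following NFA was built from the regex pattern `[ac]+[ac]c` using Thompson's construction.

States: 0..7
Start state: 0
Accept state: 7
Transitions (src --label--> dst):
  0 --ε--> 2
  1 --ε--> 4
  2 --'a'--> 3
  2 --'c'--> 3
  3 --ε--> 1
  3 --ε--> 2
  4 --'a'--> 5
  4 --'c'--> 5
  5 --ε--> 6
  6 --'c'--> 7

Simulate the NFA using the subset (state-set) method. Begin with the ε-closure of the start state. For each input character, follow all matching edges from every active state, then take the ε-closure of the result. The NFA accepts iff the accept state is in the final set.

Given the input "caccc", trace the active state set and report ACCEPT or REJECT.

Answer: ACCEPT

Steps:
start: ε-closure({0}) = {0,2}
'c' @ 1: {1,2,3,4}
'a' @ 2: {1,2,3,4,5,6}
'c' @ 3: {1,2,3,4,5,6,7}  (accept∈set)
'c' @ 4: {1,2,3,4,5,6,7}  (accept∈set)
'c' @ 5: {1,2,3,4,5,6,7}  (accept∈set)
after full input: {1,2,3,4,5,6,7}  (accept=7 in)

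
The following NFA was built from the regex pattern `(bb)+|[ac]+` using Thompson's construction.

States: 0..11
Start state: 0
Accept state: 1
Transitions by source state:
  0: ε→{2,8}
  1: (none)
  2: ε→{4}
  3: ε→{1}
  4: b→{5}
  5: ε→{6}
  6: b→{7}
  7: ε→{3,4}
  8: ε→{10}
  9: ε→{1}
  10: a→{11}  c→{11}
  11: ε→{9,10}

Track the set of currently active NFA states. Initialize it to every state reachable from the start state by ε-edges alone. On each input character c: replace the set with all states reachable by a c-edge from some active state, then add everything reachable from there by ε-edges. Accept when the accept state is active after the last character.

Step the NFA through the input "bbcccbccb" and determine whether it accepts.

initial (ε-close {0}): {0,2,4,8,10}
'b' @ 1: {5,6}
'b' @ 2: {1,3,4,7}  [accepting]
'c' @ 3: {}  — no active states
rest 'ccbccb' ignored (set empty)
end set {} — state 1 not in

Answer: REJECT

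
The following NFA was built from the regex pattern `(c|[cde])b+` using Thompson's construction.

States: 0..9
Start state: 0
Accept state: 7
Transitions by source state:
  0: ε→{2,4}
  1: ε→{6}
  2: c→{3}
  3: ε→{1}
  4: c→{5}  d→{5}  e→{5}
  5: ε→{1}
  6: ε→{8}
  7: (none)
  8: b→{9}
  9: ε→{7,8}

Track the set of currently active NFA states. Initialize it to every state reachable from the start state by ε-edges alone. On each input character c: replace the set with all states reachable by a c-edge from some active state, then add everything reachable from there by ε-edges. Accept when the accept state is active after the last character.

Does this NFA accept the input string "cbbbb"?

start: ε-closure({0}) = {0,2,4}
'c' @ 1: {1,3,5,6,8}
'b' @ 2: {7,8,9}  [accepting]
'b' @ 3: {7,8,9}  [accepting]
'b' @ 4: {7,8,9}  [accepting]
'b' @ 5: {7,8,9}  [accepting]
end set {7,8,9} — state 7 in

Answer: ACCEPT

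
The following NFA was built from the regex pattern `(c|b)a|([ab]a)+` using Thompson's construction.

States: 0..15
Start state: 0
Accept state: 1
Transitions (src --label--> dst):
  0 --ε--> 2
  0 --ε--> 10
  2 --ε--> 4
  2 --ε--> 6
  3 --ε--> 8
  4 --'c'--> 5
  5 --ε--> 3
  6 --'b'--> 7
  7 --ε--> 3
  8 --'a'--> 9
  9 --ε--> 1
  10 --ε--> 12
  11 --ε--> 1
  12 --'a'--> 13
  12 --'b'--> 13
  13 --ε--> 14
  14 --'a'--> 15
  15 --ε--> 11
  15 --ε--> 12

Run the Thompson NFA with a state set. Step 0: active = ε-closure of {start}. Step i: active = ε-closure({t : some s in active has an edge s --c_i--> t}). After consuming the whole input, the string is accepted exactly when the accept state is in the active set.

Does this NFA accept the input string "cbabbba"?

Answer: REJECT

Derivation:
start: ε-closure({0}) = {0,2,4,6,10,12}
'c' @ 1: {3,5,8}
'b' @ 2: {}  — dead — no transitions
rest 'abbba' ignored (set empty)
after full input: {}  (accept=1 not in)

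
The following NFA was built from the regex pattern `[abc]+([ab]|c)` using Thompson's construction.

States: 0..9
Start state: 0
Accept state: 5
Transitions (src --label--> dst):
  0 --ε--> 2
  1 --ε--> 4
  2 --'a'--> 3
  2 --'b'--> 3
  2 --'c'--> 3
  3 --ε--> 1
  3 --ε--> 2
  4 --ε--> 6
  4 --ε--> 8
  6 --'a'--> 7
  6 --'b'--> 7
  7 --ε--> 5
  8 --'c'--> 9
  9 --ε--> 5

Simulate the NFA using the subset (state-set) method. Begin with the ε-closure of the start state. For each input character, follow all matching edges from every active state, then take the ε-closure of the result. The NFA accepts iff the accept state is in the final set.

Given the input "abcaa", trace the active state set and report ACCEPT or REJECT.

Answer: ACCEPT

Steps:
S₀ = ε-closure({0}) = {0,2}
'a' @ 1: {1,2,3,4,6,8}
'b' @ 2: {1,2,3,4,5,6,7,8}  [accepting]
'c' @ 3: {1,2,3,4,5,6,8,9}  [accepting]
'a' @ 4: {1,2,3,4,5,6,7,8}  [accepting]
'a' @ 5: {1,2,3,4,5,6,7,8}  [accepting]
after full input: {1,2,3,4,5,6,7,8}  (accept=5 in)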